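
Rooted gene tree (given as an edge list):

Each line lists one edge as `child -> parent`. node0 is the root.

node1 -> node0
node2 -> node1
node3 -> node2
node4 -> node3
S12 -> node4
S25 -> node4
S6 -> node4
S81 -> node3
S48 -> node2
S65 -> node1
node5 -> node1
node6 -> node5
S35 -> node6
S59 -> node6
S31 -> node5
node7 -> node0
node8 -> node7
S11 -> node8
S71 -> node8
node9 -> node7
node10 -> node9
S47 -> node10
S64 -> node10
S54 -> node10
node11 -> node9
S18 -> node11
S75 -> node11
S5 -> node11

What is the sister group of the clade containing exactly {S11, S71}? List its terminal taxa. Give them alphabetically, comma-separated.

The clade containing exactly {S11, S71} attaches to the tree at the node subtending ((S11,S71),((S47,S64,S54),(S18,S75,S5))).
The other lineage descending from that same node — the sister group — is ((S47,S64,S54),(S18,S75,S5)); its 6 tips in alphabetical order are the answer.

S18, S47, S5, S54, S64, S75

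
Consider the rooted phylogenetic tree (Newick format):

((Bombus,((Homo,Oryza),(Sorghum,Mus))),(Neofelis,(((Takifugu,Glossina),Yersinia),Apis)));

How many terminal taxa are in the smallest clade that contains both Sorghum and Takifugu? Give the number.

10

The MRCA of Sorghum and Takifugu is the root, so the clade is the entire tree.
That clade contains 10 terminal taxa: Apis, Bombus, Glossina, Homo, Mus, Neofelis, Oryza, Sorghum, Takifugu, Yersinia.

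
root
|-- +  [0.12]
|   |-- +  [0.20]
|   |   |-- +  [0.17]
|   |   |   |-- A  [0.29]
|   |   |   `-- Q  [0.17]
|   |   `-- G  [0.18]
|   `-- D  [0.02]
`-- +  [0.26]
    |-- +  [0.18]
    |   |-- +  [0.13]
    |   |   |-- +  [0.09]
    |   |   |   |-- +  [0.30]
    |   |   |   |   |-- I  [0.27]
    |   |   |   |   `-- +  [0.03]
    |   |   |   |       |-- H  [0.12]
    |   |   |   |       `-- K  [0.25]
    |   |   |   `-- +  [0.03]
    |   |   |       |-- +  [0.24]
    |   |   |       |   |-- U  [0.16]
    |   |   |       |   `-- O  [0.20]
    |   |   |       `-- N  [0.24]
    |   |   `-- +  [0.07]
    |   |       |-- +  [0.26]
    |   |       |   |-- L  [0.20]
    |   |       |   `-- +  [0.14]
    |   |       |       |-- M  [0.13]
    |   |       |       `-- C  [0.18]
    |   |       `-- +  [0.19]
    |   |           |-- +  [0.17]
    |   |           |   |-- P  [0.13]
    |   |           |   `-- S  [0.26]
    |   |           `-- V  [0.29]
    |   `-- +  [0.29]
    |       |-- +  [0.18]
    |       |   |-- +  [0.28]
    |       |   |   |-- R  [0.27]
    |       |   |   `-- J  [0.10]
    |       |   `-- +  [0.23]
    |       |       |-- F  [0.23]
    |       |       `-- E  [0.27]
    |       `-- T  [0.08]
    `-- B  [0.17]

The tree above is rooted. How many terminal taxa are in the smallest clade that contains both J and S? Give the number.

17

The MRCA of J and S is the node subtending ((((I,(H,K)),((U,O),N)),((L,(M,C)),((P,S),V))),(((R,J),(F,E)),T)).
That clade contains 17 terminal taxa: C, E, F, H, I, J, K, L, M, N, O, P, R, S, T, U, V.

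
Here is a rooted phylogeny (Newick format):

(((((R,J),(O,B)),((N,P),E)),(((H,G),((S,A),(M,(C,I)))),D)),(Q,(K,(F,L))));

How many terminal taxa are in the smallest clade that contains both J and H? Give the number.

15

The MRCA of J and H is the node subtending ((((R,J),(O,B)),((N,P),E)),(((H,G),((S,A),(M,(C,I)))),D)).
That clade contains 15 terminal taxa: A, B, C, D, E, G, H, I, J, M, N, O, P, R, S.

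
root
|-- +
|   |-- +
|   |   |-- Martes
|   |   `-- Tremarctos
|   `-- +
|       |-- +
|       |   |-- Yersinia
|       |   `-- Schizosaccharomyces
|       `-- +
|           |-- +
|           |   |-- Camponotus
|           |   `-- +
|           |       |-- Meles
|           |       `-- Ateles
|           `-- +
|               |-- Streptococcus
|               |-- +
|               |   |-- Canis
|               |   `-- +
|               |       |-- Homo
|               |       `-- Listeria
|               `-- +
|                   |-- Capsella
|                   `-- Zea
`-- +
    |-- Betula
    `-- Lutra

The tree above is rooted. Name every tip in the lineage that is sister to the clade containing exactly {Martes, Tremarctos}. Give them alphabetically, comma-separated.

The clade containing exactly {Martes, Tremarctos} attaches to the tree at the node subtending ((Martes,Tremarctos),((Yersinia,Schizosaccharomyces),((Camponotus,(Meles,Ateles)),(Streptococcus,(Canis,(Homo,Listeria)),(Capsella,Zea))))).
The other lineage descending from that same node — the sister group — is ((Yersinia,Schizosaccharomyces),((Camponotus,(Meles,Ateles)),(Streptococcus,(Canis,(Homo,Listeria)),(Capsella,Zea)))); its 11 tips in alphabetical order are the answer.

Ateles, Camponotus, Canis, Capsella, Homo, Listeria, Meles, Schizosaccharomyces, Streptococcus, Yersinia, Zea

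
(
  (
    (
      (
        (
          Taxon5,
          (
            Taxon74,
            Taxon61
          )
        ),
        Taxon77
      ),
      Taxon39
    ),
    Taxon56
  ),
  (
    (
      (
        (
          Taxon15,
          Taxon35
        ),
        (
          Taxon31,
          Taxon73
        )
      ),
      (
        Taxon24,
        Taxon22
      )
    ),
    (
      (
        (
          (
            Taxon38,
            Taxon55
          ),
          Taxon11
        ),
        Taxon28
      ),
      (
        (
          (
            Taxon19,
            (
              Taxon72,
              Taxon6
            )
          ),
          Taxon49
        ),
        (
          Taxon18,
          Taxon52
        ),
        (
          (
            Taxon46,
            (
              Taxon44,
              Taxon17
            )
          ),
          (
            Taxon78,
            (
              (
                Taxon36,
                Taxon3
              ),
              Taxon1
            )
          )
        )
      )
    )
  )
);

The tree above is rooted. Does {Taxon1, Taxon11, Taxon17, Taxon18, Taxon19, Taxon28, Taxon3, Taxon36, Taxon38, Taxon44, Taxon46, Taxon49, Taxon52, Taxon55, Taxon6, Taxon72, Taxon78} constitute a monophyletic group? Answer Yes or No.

Yes

The most recent common ancestor of these taxa subtends ((((Taxon38,Taxon55),Taxon11),Taxon28),(((Taxon19,(Taxon72,Taxon6)),Taxon49),(Taxon18,Taxon52),((Taxon46,(Taxon44,Taxon17)),(Taxon78,((Taxon36,Taxon3),Taxon1))))).
That clade has exactly 17 tips — every listed taxon and nothing else — so the group is monophyletic.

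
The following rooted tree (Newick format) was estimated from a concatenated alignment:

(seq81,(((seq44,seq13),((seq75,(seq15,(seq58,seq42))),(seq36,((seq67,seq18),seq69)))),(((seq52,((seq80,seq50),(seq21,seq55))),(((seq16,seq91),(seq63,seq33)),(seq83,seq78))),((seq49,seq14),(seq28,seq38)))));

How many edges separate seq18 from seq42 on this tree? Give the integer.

The MRCA of seq18 and seq42 is the node subtending ((seq75,(seq15,(seq58,seq42))),(seq36,((seq67,seq18),seq69))).
From seq18 up to that node: 4 branches. From seq42 up to the same node: 4 branches. Total: 4 + 4 = 8.

8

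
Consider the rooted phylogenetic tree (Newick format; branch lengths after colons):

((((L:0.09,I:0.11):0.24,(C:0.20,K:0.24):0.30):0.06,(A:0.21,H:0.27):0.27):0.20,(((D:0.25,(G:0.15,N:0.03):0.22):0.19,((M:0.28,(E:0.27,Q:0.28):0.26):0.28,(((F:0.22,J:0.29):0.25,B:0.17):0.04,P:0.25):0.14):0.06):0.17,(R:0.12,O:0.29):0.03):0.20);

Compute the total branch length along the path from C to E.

2.00

The path runs C → … → MRCA → … → E; the MRCA is the root of the tree.
Branch lengths along that path: 0.20 + 0.30 + 0.06 + 0.20 + 0.20 + 0.17 + 0.06 + 0.28 + 0.26 + 0.27 = 2.00.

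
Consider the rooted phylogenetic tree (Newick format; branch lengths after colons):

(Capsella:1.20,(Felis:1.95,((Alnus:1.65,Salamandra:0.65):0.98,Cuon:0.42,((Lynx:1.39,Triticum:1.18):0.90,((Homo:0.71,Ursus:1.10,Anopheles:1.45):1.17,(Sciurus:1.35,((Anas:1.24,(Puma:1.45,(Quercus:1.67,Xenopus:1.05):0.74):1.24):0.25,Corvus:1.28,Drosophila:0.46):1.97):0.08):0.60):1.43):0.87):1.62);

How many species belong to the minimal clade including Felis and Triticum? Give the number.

16

The MRCA of Felis and Triticum is the node subtending (Felis,((Alnus,Salamandra),Cuon,((Lynx,Triticum),((Homo,Ursus,Anopheles),(Sciurus,((Anas,(Puma,(Quercus,Xenopus))),Corvus,Drosophila)))))).
That clade contains 16 terminal taxa: Alnus, Anas, Anopheles, Corvus, Cuon, Drosophila, Felis, Homo, Lynx, Puma, Quercus, Salamandra, Sciurus, Triticum, Ursus, Xenopus.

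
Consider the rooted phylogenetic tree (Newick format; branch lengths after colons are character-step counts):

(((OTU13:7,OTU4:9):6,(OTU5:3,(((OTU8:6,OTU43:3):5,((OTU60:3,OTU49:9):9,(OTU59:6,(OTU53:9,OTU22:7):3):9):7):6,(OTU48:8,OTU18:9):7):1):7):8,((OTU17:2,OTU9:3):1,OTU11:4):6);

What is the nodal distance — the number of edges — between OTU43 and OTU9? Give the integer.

9

The MRCA of OTU43 and OTU9 is the root of the tree.
From OTU43 up to that node: 6 branches. From OTU9 up to the same node: 3 branches. Total: 6 + 3 = 9.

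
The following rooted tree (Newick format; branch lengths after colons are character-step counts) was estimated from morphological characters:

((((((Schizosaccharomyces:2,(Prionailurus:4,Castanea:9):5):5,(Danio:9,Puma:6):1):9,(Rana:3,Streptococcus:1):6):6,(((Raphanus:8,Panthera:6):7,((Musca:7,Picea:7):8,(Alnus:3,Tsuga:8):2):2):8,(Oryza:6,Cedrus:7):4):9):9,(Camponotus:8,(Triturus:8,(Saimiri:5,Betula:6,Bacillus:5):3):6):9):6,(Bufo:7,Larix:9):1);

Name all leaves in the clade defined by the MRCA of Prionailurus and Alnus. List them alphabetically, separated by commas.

Alnus, Castanea, Cedrus, Danio, Musca, Oryza, Panthera, Picea, Prionailurus, Puma, Rana, Raphanus, Schizosaccharomyces, Streptococcus, Tsuga

Tracing Prionailurus: it sits inside (Prionailurus,Castanea).
Tracing Alnus: it sits inside (Alnus,Tsuga).
The smallest clade enclosing both is ((((Schizosaccharomyces,(Prionailurus,Castanea)),(Danio,Puma)),(Rana,Streptococcus)),(((Raphanus,Panthera),((Musca,Picea),(Alnus,Tsuga))),(Oryza,Cedrus))); the answer is its 15 terminal taxa in alphabetical order.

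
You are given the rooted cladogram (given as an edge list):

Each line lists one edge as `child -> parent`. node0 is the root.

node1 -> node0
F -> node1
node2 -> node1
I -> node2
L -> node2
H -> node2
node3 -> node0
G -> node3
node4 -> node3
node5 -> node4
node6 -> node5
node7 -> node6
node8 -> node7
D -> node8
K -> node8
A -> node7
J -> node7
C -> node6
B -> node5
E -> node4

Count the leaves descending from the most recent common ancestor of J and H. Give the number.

12

The MRCA of J and H is the root, so the clade is the entire tree.
That clade contains 12 terminal taxa: A, B, C, D, E, F, G, H, I, J, K, L.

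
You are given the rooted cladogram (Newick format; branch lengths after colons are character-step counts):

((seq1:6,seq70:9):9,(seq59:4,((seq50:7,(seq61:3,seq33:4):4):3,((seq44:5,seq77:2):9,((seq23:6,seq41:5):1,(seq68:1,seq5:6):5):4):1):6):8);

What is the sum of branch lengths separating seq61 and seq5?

The path runs seq61 → … → MRCA → … → seq5; the MRCA is the node subtending ((seq50,(seq61,seq33)),((seq44,seq77),((seq23,seq41),(seq68,seq5)))).
Branch lengths along that path: 3 + 4 + 3 + 1 + 4 + 5 + 6 = 26.

26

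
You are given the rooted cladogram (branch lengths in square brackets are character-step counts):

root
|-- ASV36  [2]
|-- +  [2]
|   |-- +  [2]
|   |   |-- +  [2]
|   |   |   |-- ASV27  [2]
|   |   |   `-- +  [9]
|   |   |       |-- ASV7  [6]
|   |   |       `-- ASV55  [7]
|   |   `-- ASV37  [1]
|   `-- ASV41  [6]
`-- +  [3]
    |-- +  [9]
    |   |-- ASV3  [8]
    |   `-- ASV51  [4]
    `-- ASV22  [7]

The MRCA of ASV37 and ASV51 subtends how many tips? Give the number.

The MRCA of ASV37 and ASV51 is the root, so the clade is the entire tree.
That clade contains 9 terminal taxa: ASV22, ASV27, ASV3, ASV36, ASV37, ASV41, ASV51, ASV55, ASV7.

9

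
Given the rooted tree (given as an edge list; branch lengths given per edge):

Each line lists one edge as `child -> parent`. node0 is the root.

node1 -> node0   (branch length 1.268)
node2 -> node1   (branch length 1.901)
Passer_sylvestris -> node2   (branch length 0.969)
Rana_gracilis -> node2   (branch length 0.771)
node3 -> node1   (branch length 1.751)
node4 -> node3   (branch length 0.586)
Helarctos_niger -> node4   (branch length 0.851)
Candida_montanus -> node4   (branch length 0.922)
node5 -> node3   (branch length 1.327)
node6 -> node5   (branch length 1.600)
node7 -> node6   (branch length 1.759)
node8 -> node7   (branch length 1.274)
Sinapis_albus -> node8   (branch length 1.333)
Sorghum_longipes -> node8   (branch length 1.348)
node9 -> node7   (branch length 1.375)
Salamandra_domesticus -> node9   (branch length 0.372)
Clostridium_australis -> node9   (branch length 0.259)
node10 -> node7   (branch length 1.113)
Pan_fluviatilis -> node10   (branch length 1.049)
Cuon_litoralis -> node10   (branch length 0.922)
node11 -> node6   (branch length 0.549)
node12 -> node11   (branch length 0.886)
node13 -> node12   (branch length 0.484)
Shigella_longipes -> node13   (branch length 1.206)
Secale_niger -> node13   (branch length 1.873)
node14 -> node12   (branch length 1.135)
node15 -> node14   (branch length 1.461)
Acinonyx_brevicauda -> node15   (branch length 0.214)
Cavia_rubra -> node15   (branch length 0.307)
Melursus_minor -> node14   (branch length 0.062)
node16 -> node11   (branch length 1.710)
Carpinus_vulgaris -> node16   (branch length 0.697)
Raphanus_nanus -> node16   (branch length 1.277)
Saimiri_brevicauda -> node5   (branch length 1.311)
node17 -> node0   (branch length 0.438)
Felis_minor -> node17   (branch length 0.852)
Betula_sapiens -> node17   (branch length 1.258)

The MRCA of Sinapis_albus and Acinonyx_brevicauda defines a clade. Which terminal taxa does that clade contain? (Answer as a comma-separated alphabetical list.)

Tracing Sinapis_albus: it sits inside (Sinapis_albus,Sorghum_longipes).
Tracing Acinonyx_brevicauda: it sits inside (Acinonyx_brevicauda,Cavia_rubra).
The smallest clade enclosing both is (((Sinapis_albus,Sorghum_longipes),(Salamandra_domesticus,Clostridium_australis),(Pan_fluviatilis,Cuon_litoralis)),(((Shigella_longipes,Secale_niger),((Acinonyx_brevicauda,Cavia_rubra),Melursus_minor)),(Carpinus_vulgaris,Raphanus_nanus))); the answer is its 13 terminal taxa in alphabetical order.

Acinonyx_brevicauda, Carpinus_vulgaris, Cavia_rubra, Clostridium_australis, Cuon_litoralis, Melursus_minor, Pan_fluviatilis, Raphanus_nanus, Salamandra_domesticus, Secale_niger, Shigella_longipes, Sinapis_albus, Sorghum_longipes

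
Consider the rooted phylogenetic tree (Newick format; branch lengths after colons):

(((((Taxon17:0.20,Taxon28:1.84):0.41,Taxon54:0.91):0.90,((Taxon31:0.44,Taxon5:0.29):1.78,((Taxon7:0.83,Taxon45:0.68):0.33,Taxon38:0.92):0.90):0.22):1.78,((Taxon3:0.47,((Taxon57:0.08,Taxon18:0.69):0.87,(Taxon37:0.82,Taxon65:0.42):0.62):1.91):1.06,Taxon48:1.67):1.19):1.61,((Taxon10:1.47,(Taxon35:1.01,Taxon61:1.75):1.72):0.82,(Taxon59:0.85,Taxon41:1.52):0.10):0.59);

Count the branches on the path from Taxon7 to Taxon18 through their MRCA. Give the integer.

10

The MRCA of Taxon7 and Taxon18 is the node subtending ((((Taxon17,Taxon28),Taxon54),((Taxon31,Taxon5),((Taxon7,Taxon45),Taxon38))),((Taxon3,((Taxon57,Taxon18),(Taxon37,Taxon65))),Taxon48)).
From Taxon7 up to that node: 5 branches. From Taxon18 up to the same node: 5 branches. Total: 5 + 5 = 10.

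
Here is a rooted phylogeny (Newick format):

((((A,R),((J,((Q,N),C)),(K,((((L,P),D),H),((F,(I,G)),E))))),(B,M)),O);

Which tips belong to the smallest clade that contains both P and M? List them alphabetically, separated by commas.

A, B, C, D, E, F, G, H, I, J, K, L, M, N, P, Q, R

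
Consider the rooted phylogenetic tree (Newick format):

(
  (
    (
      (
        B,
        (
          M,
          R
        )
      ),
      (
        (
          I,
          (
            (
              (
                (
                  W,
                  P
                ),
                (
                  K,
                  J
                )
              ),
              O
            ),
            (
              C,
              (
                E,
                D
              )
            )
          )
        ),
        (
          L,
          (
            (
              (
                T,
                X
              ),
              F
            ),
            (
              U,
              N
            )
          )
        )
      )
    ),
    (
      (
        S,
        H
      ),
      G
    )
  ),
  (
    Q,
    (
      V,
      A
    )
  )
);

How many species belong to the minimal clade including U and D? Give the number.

The MRCA of U and D is the node subtending ((I,((((W,P),(K,J)),O),(C,(E,D)))),(L,(((T,X),F),(U,N)))).
That clade contains 15 terminal taxa: C, D, E, F, I, J, K, L, N, O, P, T, U, W, X.

15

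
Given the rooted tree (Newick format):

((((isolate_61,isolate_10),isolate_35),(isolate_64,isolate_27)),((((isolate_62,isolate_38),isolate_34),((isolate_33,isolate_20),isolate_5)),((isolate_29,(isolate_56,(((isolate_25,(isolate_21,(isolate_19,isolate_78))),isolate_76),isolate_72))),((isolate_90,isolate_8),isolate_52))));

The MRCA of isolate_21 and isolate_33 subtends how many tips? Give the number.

The MRCA of isolate_21 and isolate_33 is the node subtending ((((isolate_62,isolate_38),isolate_34),((isolate_33,isolate_20),isolate_5)),((isolate_29,(isolate_56,(((isolate_25,(isolate_21,(isolate_19,isolate_78))),isolate_76),isolate_72))),((isolate_90,isolate_8),isolate_52))).
That clade contains 17 terminal taxa: isolate_19, isolate_20, isolate_21, isolate_25, isolate_29, isolate_33, isolate_34, isolate_38, isolate_5, isolate_52, isolate_56, isolate_62, isolate_72, isolate_76, isolate_78, isolate_8, isolate_90.

17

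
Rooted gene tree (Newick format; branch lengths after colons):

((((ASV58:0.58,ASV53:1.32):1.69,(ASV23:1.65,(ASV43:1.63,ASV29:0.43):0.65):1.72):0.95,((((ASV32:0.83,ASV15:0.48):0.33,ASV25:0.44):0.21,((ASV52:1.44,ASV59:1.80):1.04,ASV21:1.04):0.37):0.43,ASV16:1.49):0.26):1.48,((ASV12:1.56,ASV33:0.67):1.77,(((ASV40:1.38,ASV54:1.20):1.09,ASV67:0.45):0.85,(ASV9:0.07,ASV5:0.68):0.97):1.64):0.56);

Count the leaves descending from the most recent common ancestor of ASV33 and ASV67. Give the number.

7

The MRCA of ASV33 and ASV67 is the node subtending ((ASV12,ASV33),(((ASV40,ASV54),ASV67),(ASV9,ASV5))).
That clade contains 7 terminal taxa: ASV12, ASV33, ASV40, ASV5, ASV54, ASV67, ASV9.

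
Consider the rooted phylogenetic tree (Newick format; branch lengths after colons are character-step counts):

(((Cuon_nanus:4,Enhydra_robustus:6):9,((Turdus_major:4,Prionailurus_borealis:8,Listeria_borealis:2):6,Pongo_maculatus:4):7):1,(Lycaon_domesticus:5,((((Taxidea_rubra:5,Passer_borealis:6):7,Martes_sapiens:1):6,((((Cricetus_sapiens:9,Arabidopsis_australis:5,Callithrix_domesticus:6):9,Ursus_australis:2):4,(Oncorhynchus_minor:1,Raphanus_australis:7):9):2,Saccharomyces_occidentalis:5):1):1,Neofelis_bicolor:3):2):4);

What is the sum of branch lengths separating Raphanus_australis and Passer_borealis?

38

The path runs Raphanus_australis → … → MRCA → … → Passer_borealis; the MRCA is the node subtending (((Taxidea_rubra,Passer_borealis),Martes_sapiens),((((Cricetus_sapiens,Arabidopsis_australis,Callithrix_domesticus),Ursus_australis),(Oncorhynchus_minor,Raphanus_australis)),Saccharomyces_occidentalis)).
Branch lengths along that path: 7 + 9 + 2 + 1 + 6 + 7 + 6 = 38.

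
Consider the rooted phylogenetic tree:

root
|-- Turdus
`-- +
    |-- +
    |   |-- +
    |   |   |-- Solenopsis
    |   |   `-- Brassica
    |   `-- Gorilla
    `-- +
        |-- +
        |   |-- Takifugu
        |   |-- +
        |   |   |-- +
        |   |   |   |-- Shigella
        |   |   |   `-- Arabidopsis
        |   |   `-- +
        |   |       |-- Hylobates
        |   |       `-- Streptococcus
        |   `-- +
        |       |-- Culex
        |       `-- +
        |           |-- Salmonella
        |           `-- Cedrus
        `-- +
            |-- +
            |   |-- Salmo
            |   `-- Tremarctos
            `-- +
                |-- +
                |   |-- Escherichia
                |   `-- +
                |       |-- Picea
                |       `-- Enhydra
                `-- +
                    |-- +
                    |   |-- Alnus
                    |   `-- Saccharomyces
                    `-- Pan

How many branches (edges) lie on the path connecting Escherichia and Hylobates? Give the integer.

The MRCA of Escherichia and Hylobates is the node subtending ((Takifugu,((Shigella,Arabidopsis),(Hylobates,Streptococcus)),(Culex,(Salmonella,Cedrus))),((Salmo,Tremarctos),((Escherichia,(Picea,Enhydra)),((Alnus,Saccharomyces),Pan)))).
From Escherichia up to that node: 4 branches. From Hylobates up to the same node: 4 branches. Total: 4 + 4 = 8.

8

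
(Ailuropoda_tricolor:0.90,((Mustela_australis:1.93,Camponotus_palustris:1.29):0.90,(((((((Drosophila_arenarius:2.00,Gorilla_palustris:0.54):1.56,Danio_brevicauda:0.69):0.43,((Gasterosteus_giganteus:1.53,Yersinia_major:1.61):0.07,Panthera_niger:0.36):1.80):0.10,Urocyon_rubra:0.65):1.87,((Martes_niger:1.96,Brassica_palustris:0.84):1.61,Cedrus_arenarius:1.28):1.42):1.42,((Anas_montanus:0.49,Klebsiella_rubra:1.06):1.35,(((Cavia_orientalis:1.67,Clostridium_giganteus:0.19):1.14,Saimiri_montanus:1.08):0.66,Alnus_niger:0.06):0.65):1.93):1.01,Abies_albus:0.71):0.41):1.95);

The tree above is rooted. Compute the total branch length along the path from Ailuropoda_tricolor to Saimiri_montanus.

8.59

The path runs Ailuropoda_tricolor → … → MRCA → … → Saimiri_montanus; the MRCA is the root of the tree.
Branch lengths along that path: 0.90 + 1.95 + 0.41 + 1.01 + 1.93 + 0.65 + 0.66 + 1.08 = 8.59.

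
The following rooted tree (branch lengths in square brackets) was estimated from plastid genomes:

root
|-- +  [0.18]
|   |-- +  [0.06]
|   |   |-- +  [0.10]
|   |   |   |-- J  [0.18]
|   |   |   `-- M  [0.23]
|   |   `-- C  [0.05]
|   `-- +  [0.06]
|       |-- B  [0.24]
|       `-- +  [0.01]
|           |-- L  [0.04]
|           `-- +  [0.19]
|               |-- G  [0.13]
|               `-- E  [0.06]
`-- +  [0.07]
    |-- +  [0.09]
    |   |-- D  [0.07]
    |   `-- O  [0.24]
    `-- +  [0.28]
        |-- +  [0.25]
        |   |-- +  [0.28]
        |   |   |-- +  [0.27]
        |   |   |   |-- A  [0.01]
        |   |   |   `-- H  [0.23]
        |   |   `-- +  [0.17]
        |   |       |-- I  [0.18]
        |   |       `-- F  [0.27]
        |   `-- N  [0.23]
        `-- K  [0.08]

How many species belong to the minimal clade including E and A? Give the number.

The MRCA of E and A is the root, so the clade is the entire tree.
That clade contains 15 terminal taxa: A, B, C, D, E, F, G, H, I, J, K, L, M, N, O.

15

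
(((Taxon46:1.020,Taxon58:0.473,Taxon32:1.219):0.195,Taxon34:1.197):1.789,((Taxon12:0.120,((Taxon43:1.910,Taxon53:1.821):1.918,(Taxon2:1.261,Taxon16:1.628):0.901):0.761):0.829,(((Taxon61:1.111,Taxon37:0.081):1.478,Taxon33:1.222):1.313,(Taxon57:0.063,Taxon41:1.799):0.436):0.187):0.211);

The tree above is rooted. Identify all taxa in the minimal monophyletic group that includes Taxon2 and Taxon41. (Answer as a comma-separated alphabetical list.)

Taxon12, Taxon16, Taxon2, Taxon33, Taxon37, Taxon41, Taxon43, Taxon53, Taxon57, Taxon61

Tracing Taxon2: it sits inside (Taxon2,Taxon16).
Tracing Taxon41: it sits inside (Taxon57,Taxon41).
The smallest clade enclosing both is ((Taxon12,((Taxon43,Taxon53),(Taxon2,Taxon16))),(((Taxon61,Taxon37),Taxon33),(Taxon57,Taxon41))); the answer is its 10 terminal taxa in alphabetical order.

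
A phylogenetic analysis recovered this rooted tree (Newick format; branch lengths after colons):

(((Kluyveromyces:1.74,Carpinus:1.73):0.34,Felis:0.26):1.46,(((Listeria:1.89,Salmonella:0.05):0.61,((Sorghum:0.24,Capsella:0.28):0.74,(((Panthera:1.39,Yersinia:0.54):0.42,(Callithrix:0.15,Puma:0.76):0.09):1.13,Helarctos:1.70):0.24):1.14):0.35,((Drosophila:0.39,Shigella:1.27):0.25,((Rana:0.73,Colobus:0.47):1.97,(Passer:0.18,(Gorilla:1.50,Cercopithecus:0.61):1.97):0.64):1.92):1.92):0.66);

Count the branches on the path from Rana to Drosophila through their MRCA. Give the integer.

5

The MRCA of Rana and Drosophila is the node subtending ((Drosophila,Shigella),((Rana,Colobus),(Passer,(Gorilla,Cercopithecus)))).
From Rana up to that node: 3 branches. From Drosophila up to the same node: 2 branches. Total: 3 + 2 = 5.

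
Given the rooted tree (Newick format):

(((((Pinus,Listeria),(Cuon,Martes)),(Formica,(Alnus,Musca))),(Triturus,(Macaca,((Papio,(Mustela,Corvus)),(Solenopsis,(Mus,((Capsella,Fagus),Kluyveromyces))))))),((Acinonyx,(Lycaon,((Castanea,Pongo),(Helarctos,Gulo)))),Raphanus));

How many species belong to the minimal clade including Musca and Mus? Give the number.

The MRCA of Musca and Mus is the node subtending ((((Pinus,Listeria),(Cuon,Martes)),(Formica,(Alnus,Musca))),(Triturus,(Macaca,((Papio,(Mustela,Corvus)),(Solenopsis,(Mus,((Capsella,Fagus),Kluyveromyces))))))).
That clade contains 17 terminal taxa: Alnus, Capsella, Corvus, Cuon, Fagus, Formica, Kluyveromyces, Listeria, Macaca, Martes, Mus, Musca, Mustela, Papio, Pinus, Solenopsis, Triturus.

17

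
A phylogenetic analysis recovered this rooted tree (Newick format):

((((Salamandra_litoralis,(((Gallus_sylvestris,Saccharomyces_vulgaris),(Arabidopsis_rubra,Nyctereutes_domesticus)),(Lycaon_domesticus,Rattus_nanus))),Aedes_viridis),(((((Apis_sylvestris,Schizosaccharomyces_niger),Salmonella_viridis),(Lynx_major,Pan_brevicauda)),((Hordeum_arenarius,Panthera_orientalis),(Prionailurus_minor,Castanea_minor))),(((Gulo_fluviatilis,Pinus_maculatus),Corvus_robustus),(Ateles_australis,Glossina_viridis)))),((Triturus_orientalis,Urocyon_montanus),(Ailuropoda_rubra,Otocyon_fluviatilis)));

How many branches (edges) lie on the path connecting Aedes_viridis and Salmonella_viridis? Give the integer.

7

The MRCA of Aedes_viridis and Salmonella_viridis is the node subtending (((Salamandra_litoralis,(((Gallus_sylvestris,Saccharomyces_vulgaris),(Arabidopsis_rubra,Nyctereutes_domesticus)),(Lycaon_domesticus,Rattus_nanus))),Aedes_viridis),(((((Apis_sylvestris,Schizosaccharomyces_niger),Salmonella_viridis),(Lynx_major,Pan_brevicauda)),((Hordeum_arenarius,Panthera_orientalis),(Prionailurus_minor,Castanea_minor))),(((Gulo_fluviatilis,Pinus_maculatus),Corvus_robustus),(Ateles_australis,Glossina_viridis)))).
From Aedes_viridis up to that node: 2 branches. From Salmonella_viridis up to the same node: 5 branches. Total: 2 + 5 = 7.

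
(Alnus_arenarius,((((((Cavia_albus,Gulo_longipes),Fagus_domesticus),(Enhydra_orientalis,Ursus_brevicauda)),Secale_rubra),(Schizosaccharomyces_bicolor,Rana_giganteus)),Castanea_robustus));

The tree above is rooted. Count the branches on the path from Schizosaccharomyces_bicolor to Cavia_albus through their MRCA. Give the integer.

The MRCA of Schizosaccharomyces_bicolor and Cavia_albus is the node subtending (((((Cavia_albus,Gulo_longipes),Fagus_domesticus),(Enhydra_orientalis,Ursus_brevicauda)),Secale_rubra),(Schizosaccharomyces_bicolor,Rana_giganteus)).
From Schizosaccharomyces_bicolor up to that node: 2 branches. From Cavia_albus up to the same node: 5 branches. Total: 2 + 5 = 7.

7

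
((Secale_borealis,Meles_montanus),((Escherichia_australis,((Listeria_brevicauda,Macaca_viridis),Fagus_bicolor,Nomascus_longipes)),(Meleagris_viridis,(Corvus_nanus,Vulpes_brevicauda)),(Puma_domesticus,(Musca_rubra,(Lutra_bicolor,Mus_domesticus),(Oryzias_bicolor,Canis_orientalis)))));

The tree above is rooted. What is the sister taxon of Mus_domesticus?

Lutra_bicolor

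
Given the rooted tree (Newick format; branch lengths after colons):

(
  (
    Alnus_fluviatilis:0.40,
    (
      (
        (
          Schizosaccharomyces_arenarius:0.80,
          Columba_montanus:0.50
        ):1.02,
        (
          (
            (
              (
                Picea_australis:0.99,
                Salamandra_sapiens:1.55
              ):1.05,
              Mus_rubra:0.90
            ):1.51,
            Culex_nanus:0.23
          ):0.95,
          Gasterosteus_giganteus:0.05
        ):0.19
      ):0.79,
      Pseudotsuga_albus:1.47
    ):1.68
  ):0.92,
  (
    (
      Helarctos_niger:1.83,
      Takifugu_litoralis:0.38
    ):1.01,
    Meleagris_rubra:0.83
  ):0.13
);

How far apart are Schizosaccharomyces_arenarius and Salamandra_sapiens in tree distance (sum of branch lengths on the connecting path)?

The path runs Schizosaccharomyces_arenarius → … → MRCA → … → Salamandra_sapiens; the MRCA is the node subtending ((Schizosaccharomyces_arenarius,Columba_montanus),((((Picea_australis,Salamandra_sapiens),Mus_rubra),Culex_nanus),Gasterosteus_giganteus)).
Branch lengths along that path: 0.80 + 1.02 + 0.19 + 0.95 + 1.51 + 1.05 + 1.55 = 7.07.

7.07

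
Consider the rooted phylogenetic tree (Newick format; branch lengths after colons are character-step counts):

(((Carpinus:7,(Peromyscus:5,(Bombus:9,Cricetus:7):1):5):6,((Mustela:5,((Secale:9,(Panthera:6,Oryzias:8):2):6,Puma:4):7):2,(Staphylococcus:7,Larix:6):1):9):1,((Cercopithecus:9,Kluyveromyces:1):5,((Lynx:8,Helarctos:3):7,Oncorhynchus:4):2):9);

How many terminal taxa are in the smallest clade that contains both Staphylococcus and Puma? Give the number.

7

The MRCA of Staphylococcus and Puma is the node subtending ((Mustela,((Secale,(Panthera,Oryzias)),Puma)),(Staphylococcus,Larix)).
That clade contains 7 terminal taxa: Larix, Mustela, Oryzias, Panthera, Puma, Secale, Staphylococcus.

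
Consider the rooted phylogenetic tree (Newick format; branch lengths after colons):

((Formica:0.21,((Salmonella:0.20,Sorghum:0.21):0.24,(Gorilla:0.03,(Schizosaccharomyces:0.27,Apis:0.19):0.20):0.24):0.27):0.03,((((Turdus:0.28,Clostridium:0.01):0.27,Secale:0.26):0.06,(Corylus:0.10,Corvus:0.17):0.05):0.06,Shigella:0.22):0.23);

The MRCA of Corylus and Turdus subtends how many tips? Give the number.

The MRCA of Corylus and Turdus is the node subtending (((Turdus,Clostridium),Secale),(Corylus,Corvus)).
That clade contains 5 terminal taxa: Clostridium, Corvus, Corylus, Secale, Turdus.

5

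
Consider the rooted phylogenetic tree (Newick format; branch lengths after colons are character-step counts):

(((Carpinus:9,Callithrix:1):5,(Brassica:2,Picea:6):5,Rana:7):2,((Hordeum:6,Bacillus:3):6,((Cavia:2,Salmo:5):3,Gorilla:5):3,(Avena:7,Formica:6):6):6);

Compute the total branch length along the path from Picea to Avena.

32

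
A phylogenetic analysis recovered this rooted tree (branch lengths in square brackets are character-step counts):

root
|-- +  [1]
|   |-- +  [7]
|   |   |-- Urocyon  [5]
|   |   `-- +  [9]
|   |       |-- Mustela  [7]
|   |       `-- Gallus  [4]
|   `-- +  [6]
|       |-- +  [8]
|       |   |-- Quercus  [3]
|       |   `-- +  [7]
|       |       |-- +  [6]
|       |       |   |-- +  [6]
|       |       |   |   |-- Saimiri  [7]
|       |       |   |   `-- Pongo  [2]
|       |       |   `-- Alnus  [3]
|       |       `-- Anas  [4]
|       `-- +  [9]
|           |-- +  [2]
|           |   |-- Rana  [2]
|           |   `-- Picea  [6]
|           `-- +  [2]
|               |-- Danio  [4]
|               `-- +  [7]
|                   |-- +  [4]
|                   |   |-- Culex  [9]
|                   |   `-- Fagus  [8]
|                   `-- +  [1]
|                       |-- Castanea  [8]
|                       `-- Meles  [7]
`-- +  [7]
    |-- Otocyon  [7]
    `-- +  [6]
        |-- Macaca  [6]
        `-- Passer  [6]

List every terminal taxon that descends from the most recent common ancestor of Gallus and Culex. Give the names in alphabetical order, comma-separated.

Tracing Gallus: it sits inside (Mustela,Gallus).
Tracing Culex: it sits inside (Culex,Fagus).
The smallest clade enclosing both is ((Urocyon,(Mustela,Gallus)),((Quercus,(((Saimiri,Pongo),Alnus),Anas)),((Rana,Picea),(Danio,((Culex,Fagus),(Castanea,Meles)))))); the answer is its 15 terminal taxa in alphabetical order.

Alnus, Anas, Castanea, Culex, Danio, Fagus, Gallus, Meles, Mustela, Picea, Pongo, Quercus, Rana, Saimiri, Urocyon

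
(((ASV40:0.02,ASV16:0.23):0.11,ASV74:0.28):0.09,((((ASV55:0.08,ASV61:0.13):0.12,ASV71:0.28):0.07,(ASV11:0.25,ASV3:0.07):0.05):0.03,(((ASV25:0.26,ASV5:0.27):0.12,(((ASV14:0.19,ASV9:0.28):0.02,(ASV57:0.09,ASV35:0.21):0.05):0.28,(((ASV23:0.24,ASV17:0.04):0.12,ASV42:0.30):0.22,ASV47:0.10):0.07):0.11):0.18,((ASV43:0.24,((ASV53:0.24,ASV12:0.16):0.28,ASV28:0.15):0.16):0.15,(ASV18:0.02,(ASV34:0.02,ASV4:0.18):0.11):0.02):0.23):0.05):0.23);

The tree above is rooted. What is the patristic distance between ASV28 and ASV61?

The path runs ASV28 → … → MRCA → … → ASV61; the MRCA is the node subtending ((((ASV55,ASV61),ASV71),(ASV11,ASV3)),(((ASV25,ASV5),(((ASV14,ASV9),(ASV57,ASV35)),(((ASV23,ASV17),ASV42),ASV47))),((ASV43,((ASV53,ASV12),ASV28)),(ASV18,(ASV34,ASV4))))).
Branch lengths along that path: 0.15 + 0.16 + 0.15 + 0.23 + 0.05 + 0.03 + 0.07 + 0.12 + 0.13 = 1.09.

1.09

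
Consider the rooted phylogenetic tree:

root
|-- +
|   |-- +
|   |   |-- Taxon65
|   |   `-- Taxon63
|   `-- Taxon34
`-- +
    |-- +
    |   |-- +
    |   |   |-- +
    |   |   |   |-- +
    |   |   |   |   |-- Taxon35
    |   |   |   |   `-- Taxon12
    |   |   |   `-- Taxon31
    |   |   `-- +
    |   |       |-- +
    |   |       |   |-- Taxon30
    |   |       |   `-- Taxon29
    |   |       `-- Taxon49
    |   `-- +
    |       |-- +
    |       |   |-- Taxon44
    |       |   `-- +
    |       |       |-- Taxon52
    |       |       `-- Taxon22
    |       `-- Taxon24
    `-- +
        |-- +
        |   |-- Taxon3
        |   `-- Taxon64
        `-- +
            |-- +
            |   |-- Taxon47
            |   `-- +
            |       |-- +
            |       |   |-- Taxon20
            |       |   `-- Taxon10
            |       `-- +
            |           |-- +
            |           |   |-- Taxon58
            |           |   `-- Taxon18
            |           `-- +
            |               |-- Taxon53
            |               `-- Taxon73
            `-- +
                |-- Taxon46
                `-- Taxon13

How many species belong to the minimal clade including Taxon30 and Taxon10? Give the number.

21

The MRCA of Taxon30 and Taxon10 is the node subtending (((((Taxon35,Taxon12),Taxon31),((Taxon30,Taxon29),Taxon49)),((Taxon44,(Taxon52,Taxon22)),Taxon24)),((Taxon3,Taxon64),((Taxon47,((Taxon20,Taxon10),((Taxon58,Taxon18),(Taxon53,Taxon73)))),(Taxon46,Taxon13)))).
That clade contains 21 terminal taxa: Taxon10, Taxon12, Taxon13, Taxon18, Taxon20, Taxon22, Taxon24, Taxon29, Taxon3, Taxon30, Taxon31, Taxon35, Taxon44, Taxon46, Taxon47, Taxon49, Taxon52, Taxon53, Taxon58, Taxon64, Taxon73.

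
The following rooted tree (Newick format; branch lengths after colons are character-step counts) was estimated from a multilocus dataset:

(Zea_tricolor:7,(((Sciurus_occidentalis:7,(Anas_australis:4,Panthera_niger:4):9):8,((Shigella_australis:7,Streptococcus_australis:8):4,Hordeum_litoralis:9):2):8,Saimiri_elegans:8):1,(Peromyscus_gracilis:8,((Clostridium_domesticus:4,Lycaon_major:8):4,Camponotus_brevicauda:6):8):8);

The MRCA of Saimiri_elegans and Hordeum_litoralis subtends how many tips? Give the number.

The MRCA of Saimiri_elegans and Hordeum_litoralis is the node subtending (((Sciurus_occidentalis,(Anas_australis,Panthera_niger)),((Shigella_australis,Streptococcus_australis),Hordeum_litoralis)),Saimiri_elegans).
That clade contains 7 terminal taxa: Anas_australis, Hordeum_litoralis, Panthera_niger, Saimiri_elegans, Sciurus_occidentalis, Shigella_australis, Streptococcus_australis.

7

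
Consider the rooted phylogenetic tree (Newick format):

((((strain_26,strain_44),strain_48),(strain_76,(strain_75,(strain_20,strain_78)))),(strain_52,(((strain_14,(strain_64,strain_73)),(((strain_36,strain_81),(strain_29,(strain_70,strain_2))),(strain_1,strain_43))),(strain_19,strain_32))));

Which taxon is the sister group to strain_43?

strain_43 attaches to the tree at the node subtending (strain_1,strain_43).
The other lineage descending from that same node — the sister group — is the single tip strain_1.

strain_1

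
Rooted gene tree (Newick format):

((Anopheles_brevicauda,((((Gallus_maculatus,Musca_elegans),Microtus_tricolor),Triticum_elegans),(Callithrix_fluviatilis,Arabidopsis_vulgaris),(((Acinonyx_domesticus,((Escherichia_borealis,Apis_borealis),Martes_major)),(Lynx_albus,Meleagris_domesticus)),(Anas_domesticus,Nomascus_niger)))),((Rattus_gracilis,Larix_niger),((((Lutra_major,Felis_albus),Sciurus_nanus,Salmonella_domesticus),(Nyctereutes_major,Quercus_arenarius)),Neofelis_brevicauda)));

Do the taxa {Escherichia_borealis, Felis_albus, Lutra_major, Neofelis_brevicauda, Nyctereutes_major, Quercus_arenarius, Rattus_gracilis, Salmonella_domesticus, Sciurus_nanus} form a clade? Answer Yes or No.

No

The MRCA of the listed taxa is the root, so the smallest clade containing them is the whole tree.
That clade also contains Acinonyx_domesticus, Anas_domesticus, Anopheles_brevicauda, Apis_borealis, Arabidopsis_vulgaris, Callithrix_fluviatilis, Gallus_maculatus, Larix_niger, Lynx_albus, Martes_major, Meleagris_domesticus, Microtus_tricolor, Musca_elegans, Nomascus_niger, Triticum_elegans, which are not in the proposed group, so the group is not monophyletic.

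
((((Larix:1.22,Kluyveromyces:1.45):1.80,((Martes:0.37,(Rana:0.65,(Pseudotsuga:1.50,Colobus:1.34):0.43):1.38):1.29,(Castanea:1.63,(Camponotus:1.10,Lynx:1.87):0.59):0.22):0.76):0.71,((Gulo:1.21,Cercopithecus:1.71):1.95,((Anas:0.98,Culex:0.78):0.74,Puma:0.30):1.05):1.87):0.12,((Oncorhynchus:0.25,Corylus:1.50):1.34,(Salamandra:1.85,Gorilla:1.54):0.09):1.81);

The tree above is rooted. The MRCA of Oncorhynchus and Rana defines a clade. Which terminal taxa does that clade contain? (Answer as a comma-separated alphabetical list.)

Tracing Oncorhynchus: it sits inside (Oncorhynchus,Corylus).
Tracing Rana: it sits inside (Rana,(Pseudotsuga,Colobus)).
The smallest clade enclosing both is the whole tree (their MRCA is the root), so the answer is all 18 tips in alphabetical order.

Anas, Camponotus, Castanea, Cercopithecus, Colobus, Corylus, Culex, Gorilla, Gulo, Kluyveromyces, Larix, Lynx, Martes, Oncorhynchus, Pseudotsuga, Puma, Rana, Salamandra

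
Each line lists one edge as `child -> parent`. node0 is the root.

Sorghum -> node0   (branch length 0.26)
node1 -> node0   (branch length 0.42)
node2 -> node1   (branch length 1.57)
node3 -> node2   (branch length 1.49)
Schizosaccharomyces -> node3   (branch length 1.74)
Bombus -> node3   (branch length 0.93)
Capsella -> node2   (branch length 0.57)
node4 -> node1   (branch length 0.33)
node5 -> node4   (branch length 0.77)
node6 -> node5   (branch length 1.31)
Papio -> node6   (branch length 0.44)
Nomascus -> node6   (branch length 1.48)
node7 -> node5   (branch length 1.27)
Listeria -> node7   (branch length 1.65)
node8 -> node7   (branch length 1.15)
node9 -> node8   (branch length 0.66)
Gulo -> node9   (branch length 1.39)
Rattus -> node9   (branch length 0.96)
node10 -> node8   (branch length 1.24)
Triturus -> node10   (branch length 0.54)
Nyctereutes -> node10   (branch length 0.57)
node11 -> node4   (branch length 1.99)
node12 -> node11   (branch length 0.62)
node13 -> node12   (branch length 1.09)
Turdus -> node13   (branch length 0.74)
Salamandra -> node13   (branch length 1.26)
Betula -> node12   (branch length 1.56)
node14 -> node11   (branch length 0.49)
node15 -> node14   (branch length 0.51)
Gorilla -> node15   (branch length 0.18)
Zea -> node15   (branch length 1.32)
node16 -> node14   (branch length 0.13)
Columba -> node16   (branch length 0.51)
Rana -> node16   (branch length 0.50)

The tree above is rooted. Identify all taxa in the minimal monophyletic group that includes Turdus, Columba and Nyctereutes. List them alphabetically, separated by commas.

Betula, Columba, Gorilla, Gulo, Listeria, Nomascus, Nyctereutes, Papio, Rana, Rattus, Salamandra, Triturus, Turdus, Zea

Tracing Turdus: it sits inside (Turdus,Salamandra).
Tracing Columba: it sits inside (Columba,Rana).
Tracing Nyctereutes: it sits inside (Triturus,Nyctereutes).
The smallest clade enclosing all 3 is (((Papio,Nomascus),(Listeria,((Gulo,Rattus),(Triturus,Nyctereutes)))),(((Turdus,Salamandra),Betula),((Gorilla,Zea),(Columba,Rana)))); the answer is its 14 terminal taxa in alphabetical order.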